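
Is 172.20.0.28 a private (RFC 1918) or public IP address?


RFC 1918 private ranges:
  10.0.0.0/8 (10.0.0.0 - 10.255.255.255)
  172.16.0.0/12 (172.16.0.0 - 172.31.255.255)
  192.168.0.0/16 (192.168.0.0 - 192.168.255.255)
Private (in 172.16.0.0/12)


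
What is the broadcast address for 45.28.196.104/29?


Network: 45.28.196.104/29
Host bits = 3
Set all host bits to 1:
Broadcast: 45.28.196.111


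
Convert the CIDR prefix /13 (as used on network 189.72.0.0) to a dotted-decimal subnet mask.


/13 means 13 network bits, 19 host bits
Binary: 11111111111110000000000000000000
Mask: 255.248.0.0


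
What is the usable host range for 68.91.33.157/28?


Network: 68.91.33.144
Broadcast: 68.91.33.159
First usable = network + 1
Last usable = broadcast - 1
Range: 68.91.33.145 to 68.91.33.158


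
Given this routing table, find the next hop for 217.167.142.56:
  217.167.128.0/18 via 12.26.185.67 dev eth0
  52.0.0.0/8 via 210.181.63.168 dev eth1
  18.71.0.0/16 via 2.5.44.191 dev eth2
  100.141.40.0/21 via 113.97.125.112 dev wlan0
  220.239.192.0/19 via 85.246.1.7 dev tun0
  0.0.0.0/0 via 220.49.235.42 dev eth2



Longest prefix match for 217.167.142.56:
  /18 217.167.128.0: MATCH
  /8 52.0.0.0: no
  /16 18.71.0.0: no
  /21 100.141.40.0: no
  /19 220.239.192.0: no
  /0 0.0.0.0: MATCH
Selected: next-hop 12.26.185.67 via eth0 (matched /18)


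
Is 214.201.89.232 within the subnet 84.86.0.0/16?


Subnet network: 84.86.0.0
Test IP AND mask: 214.201.0.0
No, 214.201.89.232 is not in 84.86.0.0/16


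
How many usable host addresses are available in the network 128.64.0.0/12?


Host bits = 32 - 12 = 20
Total addresses = 2^20 = 1048576
Usable = total - 2 (network and broadcast)
Usable hosts: 1048574


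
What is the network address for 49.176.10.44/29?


IP:   00110001.10110000.00001010.00101100
Mask: 11111111.11111111.11111111.11111000
AND operation:
Net:  00110001.10110000.00001010.00101000
Network: 49.176.10.40/29


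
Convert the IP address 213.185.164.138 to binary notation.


213 = 11010101
185 = 10111001
164 = 10100100
138 = 10001010
Binary: 11010101.10111001.10100100.10001010


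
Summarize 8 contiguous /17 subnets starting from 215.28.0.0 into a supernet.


Original prefix: /17
Number of subnets: 8 = 2^3
New prefix = 17 - 3 = 14
Supernet: 215.28.0.0/14


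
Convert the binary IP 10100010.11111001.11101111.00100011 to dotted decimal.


10100010 = 162
11111001 = 249
11101111 = 239
00100011 = 35
IP: 162.249.239.35


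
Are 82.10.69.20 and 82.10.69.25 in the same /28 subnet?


Mask: 255.255.255.240
82.10.69.20 AND mask = 82.10.69.16
82.10.69.25 AND mask = 82.10.69.16
Yes, same subnet (82.10.69.16)


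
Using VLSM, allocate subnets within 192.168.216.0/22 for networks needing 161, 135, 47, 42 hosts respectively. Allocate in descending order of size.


161 hosts -> /24 (254 usable): 192.168.216.0/24
135 hosts -> /24 (254 usable): 192.168.217.0/24
47 hosts -> /26 (62 usable): 192.168.218.0/26
42 hosts -> /26 (62 usable): 192.168.218.64/26
Allocation: 192.168.216.0/24 (161 hosts, 254 usable); 192.168.217.0/24 (135 hosts, 254 usable); 192.168.218.0/26 (47 hosts, 62 usable); 192.168.218.64/26 (42 hosts, 62 usable)


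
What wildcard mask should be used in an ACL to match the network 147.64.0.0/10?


Subnet mask: 255.192.0.0
Wildcard = 255.255.255.255 - subnet mask
255 - 255 = 0
255 - 192 = 63
255 - 0 = 255
255 - 0 = 255
Wildcard: 0.63.255.255


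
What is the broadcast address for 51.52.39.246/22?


Network: 51.52.36.0/22
Host bits = 10
Set all host bits to 1:
Broadcast: 51.52.39.255


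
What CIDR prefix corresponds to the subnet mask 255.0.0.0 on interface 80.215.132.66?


Binary: 11111111.00000000.00000000.00000000
Count leading 1s
Prefix: /8


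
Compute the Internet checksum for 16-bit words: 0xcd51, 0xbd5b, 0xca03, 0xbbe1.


Sum all words (with carry folding):
+ 0xcd51 = 0xcd51
+ 0xbd5b = 0x8aad
+ 0xca03 = 0x54b1
+ 0xbbe1 = 0x1093
One's complement: ~0x1093
Checksum = 0xef6c


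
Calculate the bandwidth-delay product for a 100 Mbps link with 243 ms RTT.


BDP = bandwidth * RTT
= 100 Mbps * 243 ms
= 100 * 1e6 * 243 / 1000 bits
= 24300000 bits
= 3037500 bytes
= 2966.3086 KB
BDP = 24300000 bits (3037500 bytes)


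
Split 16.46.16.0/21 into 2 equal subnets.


New prefix = 21 + 1 = 22
Each subnet has 1024 addresses
  16.46.16.0/22
  16.46.20.0/22
Subnets: 16.46.16.0/22, 16.46.20.0/22


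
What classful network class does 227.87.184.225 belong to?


First octet: 227
Binary: 11100011
1110xxxx -> Class D (224-239)
Class D (multicast), default mask N/A


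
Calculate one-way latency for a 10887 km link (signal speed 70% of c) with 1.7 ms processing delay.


Speed = 0.7 * 3e5 km/s = 210000 km/s
Propagation delay = 10887 / 210000 = 0.0518 s = 51.8429 ms
Processing delay = 1.7 ms
Total one-way latency = 53.5429 ms


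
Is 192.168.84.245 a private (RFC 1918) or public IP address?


RFC 1918 private ranges:
  10.0.0.0/8 (10.0.0.0 - 10.255.255.255)
  172.16.0.0/12 (172.16.0.0 - 172.31.255.255)
  192.168.0.0/16 (192.168.0.0 - 192.168.255.255)
Private (in 192.168.0.0/16)


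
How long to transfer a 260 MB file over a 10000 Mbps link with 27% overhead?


Effective throughput = 10000 * (1 - 27/100) = 7300 Mbps
File size in Mb = 260 * 8 = 2080 Mb
Time = 2080 / 7300
Time = 0.2849 seconds


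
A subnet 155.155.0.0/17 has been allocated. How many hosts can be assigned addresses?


Host bits = 32 - 17 = 15
Total addresses = 2^15 = 32768
Usable = total - 2 (network and broadcast)
Usable hosts: 32766


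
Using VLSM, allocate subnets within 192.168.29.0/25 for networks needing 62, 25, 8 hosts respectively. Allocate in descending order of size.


62 hosts -> /26 (62 usable): 192.168.29.0/26
25 hosts -> /27 (30 usable): 192.168.29.64/27
8 hosts -> /28 (14 usable): 192.168.29.96/28
Allocation: 192.168.29.0/26 (62 hosts, 62 usable); 192.168.29.64/27 (25 hosts, 30 usable); 192.168.29.96/28 (8 hosts, 14 usable)


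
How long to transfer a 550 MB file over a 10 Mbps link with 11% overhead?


Effective throughput = 10 * (1 - 11/100) = 8.9 Mbps
File size in Mb = 550 * 8 = 4400 Mb
Time = 4400 / 8.9
Time = 494.382 seconds


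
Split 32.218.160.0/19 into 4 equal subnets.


New prefix = 19 + 2 = 21
Each subnet has 2048 addresses
  32.218.160.0/21
  32.218.168.0/21
  32.218.176.0/21
  32.218.184.0/21
Subnets: 32.218.160.0/21, 32.218.168.0/21, 32.218.176.0/21, 32.218.184.0/21


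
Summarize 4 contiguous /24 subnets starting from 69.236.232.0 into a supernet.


Original prefix: /24
Number of subnets: 4 = 2^2
New prefix = 24 - 2 = 22
Supernet: 69.236.232.0/22


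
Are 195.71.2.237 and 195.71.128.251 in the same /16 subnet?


Mask: 255.255.0.0
195.71.2.237 AND mask = 195.71.0.0
195.71.128.251 AND mask = 195.71.0.0
Yes, same subnet (195.71.0.0)


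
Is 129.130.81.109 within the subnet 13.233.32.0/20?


Subnet network: 13.233.32.0
Test IP AND mask: 129.130.80.0
No, 129.130.81.109 is not in 13.233.32.0/20


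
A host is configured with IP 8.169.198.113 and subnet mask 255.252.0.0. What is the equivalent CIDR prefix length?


Binary: 11111111.11111100.00000000.00000000
Count leading 1s
Prefix: /14


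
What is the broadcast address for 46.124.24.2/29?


Network: 46.124.24.0/29
Host bits = 3
Set all host bits to 1:
Broadcast: 46.124.24.7


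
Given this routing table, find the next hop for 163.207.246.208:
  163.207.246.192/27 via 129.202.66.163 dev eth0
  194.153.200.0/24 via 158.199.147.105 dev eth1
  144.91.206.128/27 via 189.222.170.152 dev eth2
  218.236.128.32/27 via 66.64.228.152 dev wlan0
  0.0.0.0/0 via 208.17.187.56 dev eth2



Longest prefix match for 163.207.246.208:
  /27 163.207.246.192: MATCH
  /24 194.153.200.0: no
  /27 144.91.206.128: no
  /27 218.236.128.32: no
  /0 0.0.0.0: MATCH
Selected: next-hop 129.202.66.163 via eth0 (matched /27)


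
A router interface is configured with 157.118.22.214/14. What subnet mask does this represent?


/14 means 14 network bits, 18 host bits
Binary: 11111111111111000000000000000000
Mask: 255.252.0.0


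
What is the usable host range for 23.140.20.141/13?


Network: 23.136.0.0
Broadcast: 23.143.255.255
First usable = network + 1
Last usable = broadcast - 1
Range: 23.136.0.1 to 23.143.255.254


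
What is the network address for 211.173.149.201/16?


IP:   11010011.10101101.10010101.11001001
Mask: 11111111.11111111.00000000.00000000
AND operation:
Net:  11010011.10101101.00000000.00000000
Network: 211.173.0.0/16


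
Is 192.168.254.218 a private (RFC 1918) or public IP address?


RFC 1918 private ranges:
  10.0.0.0/8 (10.0.0.0 - 10.255.255.255)
  172.16.0.0/12 (172.16.0.0 - 172.31.255.255)
  192.168.0.0/16 (192.168.0.0 - 192.168.255.255)
Private (in 192.168.0.0/16)


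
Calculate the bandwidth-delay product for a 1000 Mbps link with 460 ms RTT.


BDP = bandwidth * RTT
= 1000 Mbps * 460 ms
= 1000 * 1e6 * 460 / 1000 bits
= 460000000 bits
= 57500000 bytes
= 56152.3438 KB
BDP = 460000000 bits (57500000 bytes)


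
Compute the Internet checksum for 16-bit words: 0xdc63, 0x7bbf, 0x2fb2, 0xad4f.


Sum all words (with carry folding):
+ 0xdc63 = 0xdc63
+ 0x7bbf = 0x5823
+ 0x2fb2 = 0x87d5
+ 0xad4f = 0x3525
One's complement: ~0x3525
Checksum = 0xcada


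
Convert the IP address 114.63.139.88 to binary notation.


114 = 01110010
63 = 00111111
139 = 10001011
88 = 01011000
Binary: 01110010.00111111.10001011.01011000


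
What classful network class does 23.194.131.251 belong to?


First octet: 23
Binary: 00010111
0xxxxxxx -> Class A (1-126)
Class A, default mask 255.0.0.0 (/8)


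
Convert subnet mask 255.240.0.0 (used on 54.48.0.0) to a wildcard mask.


Subnet mask: 255.240.0.0
Wildcard = 255.255.255.255 - subnet mask
255 - 255 = 0
255 - 240 = 15
255 - 0 = 255
255 - 0 = 255
Wildcard: 0.15.255.255


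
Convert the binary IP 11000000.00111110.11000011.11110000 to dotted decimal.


11000000 = 192
00111110 = 62
11000011 = 195
11110000 = 240
IP: 192.62.195.240


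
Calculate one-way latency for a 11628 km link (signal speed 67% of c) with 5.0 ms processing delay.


Speed = 0.67 * 3e5 km/s = 201000 km/s
Propagation delay = 11628 / 201000 = 0.0579 s = 57.8507 ms
Processing delay = 5.0 ms
Total one-way latency = 62.8507 ms


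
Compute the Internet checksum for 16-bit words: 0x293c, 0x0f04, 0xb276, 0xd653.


Sum all words (with carry folding):
+ 0x293c = 0x293c
+ 0x0f04 = 0x3840
+ 0xb276 = 0xeab6
+ 0xd653 = 0xc10a
One's complement: ~0xc10a
Checksum = 0x3ef5


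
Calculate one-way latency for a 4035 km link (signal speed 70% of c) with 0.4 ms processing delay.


Speed = 0.7 * 3e5 km/s = 210000 km/s
Propagation delay = 4035 / 210000 = 0.0192 s = 19.2143 ms
Processing delay = 0.4 ms
Total one-way latency = 19.6143 ms


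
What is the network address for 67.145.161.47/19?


IP:   01000011.10010001.10100001.00101111
Mask: 11111111.11111111.11100000.00000000
AND operation:
Net:  01000011.10010001.10100000.00000000
Network: 67.145.160.0/19


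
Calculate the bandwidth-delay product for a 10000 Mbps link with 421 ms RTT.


BDP = bandwidth * RTT
= 10000 Mbps * 421 ms
= 10000 * 1e6 * 421 / 1000 bits
= 4210000000 bits
= 526250000 bytes
= 513916.0156 KB
BDP = 4210000000 bits (526250000 bytes)


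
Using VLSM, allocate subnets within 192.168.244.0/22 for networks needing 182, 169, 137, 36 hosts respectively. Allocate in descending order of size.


182 hosts -> /24 (254 usable): 192.168.244.0/24
169 hosts -> /24 (254 usable): 192.168.245.0/24
137 hosts -> /24 (254 usable): 192.168.246.0/24
36 hosts -> /26 (62 usable): 192.168.247.0/26
Allocation: 192.168.244.0/24 (182 hosts, 254 usable); 192.168.245.0/24 (169 hosts, 254 usable); 192.168.246.0/24 (137 hosts, 254 usable); 192.168.247.0/26 (36 hosts, 62 usable)


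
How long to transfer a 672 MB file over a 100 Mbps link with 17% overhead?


Effective throughput = 100 * (1 - 17/100) = 83 Mbps
File size in Mb = 672 * 8 = 5376 Mb
Time = 5376 / 83
Time = 64.7711 seconds


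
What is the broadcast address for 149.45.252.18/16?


Network: 149.45.0.0/16
Host bits = 16
Set all host bits to 1:
Broadcast: 149.45.255.255


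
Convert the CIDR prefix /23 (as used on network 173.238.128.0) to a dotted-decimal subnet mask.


/23 means 23 network bits, 9 host bits
Binary: 11111111111111111111111000000000
Mask: 255.255.254.0


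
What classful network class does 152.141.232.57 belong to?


First octet: 152
Binary: 10011000
10xxxxxx -> Class B (128-191)
Class B, default mask 255.255.0.0 (/16)


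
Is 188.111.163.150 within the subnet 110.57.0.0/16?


Subnet network: 110.57.0.0
Test IP AND mask: 188.111.0.0
No, 188.111.163.150 is not in 110.57.0.0/16


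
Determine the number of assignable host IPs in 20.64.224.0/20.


Host bits = 32 - 20 = 12
Total addresses = 2^12 = 4096
Usable = total - 2 (network and broadcast)
Usable hosts: 4094


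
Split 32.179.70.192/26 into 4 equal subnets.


New prefix = 26 + 2 = 28
Each subnet has 16 addresses
  32.179.70.192/28
  32.179.70.208/28
  32.179.70.224/28
  32.179.70.240/28
Subnets: 32.179.70.192/28, 32.179.70.208/28, 32.179.70.224/28, 32.179.70.240/28


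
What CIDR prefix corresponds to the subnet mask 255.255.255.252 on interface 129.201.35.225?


Binary: 11111111.11111111.11111111.11111100
Count leading 1s
Prefix: /30


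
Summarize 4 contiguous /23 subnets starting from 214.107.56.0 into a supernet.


Original prefix: /23
Number of subnets: 4 = 2^2
New prefix = 23 - 2 = 21
Supernet: 214.107.56.0/21


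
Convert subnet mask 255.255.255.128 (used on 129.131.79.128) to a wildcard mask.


Subnet mask: 255.255.255.128
Wildcard = 255.255.255.255 - subnet mask
255 - 255 = 0
255 - 255 = 0
255 - 255 = 0
255 - 128 = 127
Wildcard: 0.0.0.127


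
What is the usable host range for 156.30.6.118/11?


Network: 156.0.0.0
Broadcast: 156.31.255.255
First usable = network + 1
Last usable = broadcast - 1
Range: 156.0.0.1 to 156.31.255.254


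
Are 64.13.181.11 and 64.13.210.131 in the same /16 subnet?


Mask: 255.255.0.0
64.13.181.11 AND mask = 64.13.0.0
64.13.210.131 AND mask = 64.13.0.0
Yes, same subnet (64.13.0.0)


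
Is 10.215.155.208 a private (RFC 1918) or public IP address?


RFC 1918 private ranges:
  10.0.0.0/8 (10.0.0.0 - 10.255.255.255)
  172.16.0.0/12 (172.16.0.0 - 172.31.255.255)
  192.168.0.0/16 (192.168.0.0 - 192.168.255.255)
Private (in 10.0.0.0/8)


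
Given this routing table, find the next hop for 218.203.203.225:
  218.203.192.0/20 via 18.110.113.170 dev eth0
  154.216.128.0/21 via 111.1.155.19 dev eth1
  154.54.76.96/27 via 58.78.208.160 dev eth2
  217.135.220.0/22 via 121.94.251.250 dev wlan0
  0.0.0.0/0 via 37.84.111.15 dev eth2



Longest prefix match for 218.203.203.225:
  /20 218.203.192.0: MATCH
  /21 154.216.128.0: no
  /27 154.54.76.96: no
  /22 217.135.220.0: no
  /0 0.0.0.0: MATCH
Selected: next-hop 18.110.113.170 via eth0 (matched /20)


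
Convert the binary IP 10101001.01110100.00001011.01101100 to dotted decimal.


10101001 = 169
01110100 = 116
00001011 = 11
01101100 = 108
IP: 169.116.11.108


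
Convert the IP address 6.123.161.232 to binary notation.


6 = 00000110
123 = 01111011
161 = 10100001
232 = 11101000
Binary: 00000110.01111011.10100001.11101000


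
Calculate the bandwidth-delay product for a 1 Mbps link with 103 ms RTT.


BDP = bandwidth * RTT
= 1 Mbps * 103 ms
= 1 * 1e6 * 103 / 1000 bits
= 103000 bits
= 12875 bytes
= 12.5732 KB
BDP = 103000 bits (12875 bytes)


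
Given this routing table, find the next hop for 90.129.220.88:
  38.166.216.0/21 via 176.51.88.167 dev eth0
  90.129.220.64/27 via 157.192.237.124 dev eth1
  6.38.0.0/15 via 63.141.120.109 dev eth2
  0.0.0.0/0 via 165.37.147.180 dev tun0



Longest prefix match for 90.129.220.88:
  /21 38.166.216.0: no
  /27 90.129.220.64: MATCH
  /15 6.38.0.0: no
  /0 0.0.0.0: MATCH
Selected: next-hop 157.192.237.124 via eth1 (matched /27)


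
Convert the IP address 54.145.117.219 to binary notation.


54 = 00110110
145 = 10010001
117 = 01110101
219 = 11011011
Binary: 00110110.10010001.01110101.11011011


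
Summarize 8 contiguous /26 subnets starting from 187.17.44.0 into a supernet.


Original prefix: /26
Number of subnets: 8 = 2^3
New prefix = 26 - 3 = 23
Supernet: 187.17.44.0/23


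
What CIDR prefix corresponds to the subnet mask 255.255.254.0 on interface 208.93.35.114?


Binary: 11111111.11111111.11111110.00000000
Count leading 1s
Prefix: /23


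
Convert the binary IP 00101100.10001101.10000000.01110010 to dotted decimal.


00101100 = 44
10001101 = 141
10000000 = 128
01110010 = 114
IP: 44.141.128.114


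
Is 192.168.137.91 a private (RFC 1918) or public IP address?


RFC 1918 private ranges:
  10.0.0.0/8 (10.0.0.0 - 10.255.255.255)
  172.16.0.0/12 (172.16.0.0 - 172.31.255.255)
  192.168.0.0/16 (192.168.0.0 - 192.168.255.255)
Private (in 192.168.0.0/16)


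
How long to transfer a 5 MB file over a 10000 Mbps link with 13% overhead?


Effective throughput = 10000 * (1 - 13/100) = 8700 Mbps
File size in Mb = 5 * 8 = 40 Mb
Time = 40 / 8700
Time = 0.0046 seconds


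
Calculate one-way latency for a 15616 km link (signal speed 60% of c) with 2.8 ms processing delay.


Speed = 0.6 * 3e5 km/s = 180000 km/s
Propagation delay = 15616 / 180000 = 0.0868 s = 86.7556 ms
Processing delay = 2.8 ms
Total one-way latency = 89.5556 ms


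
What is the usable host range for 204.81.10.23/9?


Network: 204.0.0.0
Broadcast: 204.127.255.255
First usable = network + 1
Last usable = broadcast - 1
Range: 204.0.0.1 to 204.127.255.254


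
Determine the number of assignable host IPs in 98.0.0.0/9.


Host bits = 32 - 9 = 23
Total addresses = 2^23 = 8388608
Usable = total - 2 (network and broadcast)
Usable hosts: 8388606


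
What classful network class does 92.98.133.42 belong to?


First octet: 92
Binary: 01011100
0xxxxxxx -> Class A (1-126)
Class A, default mask 255.0.0.0 (/8)


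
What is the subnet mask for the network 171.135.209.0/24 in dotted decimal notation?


/24 means 24 network bits, 8 host bits
Binary: 11111111111111111111111100000000
Mask: 255.255.255.0


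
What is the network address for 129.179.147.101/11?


IP:   10000001.10110011.10010011.01100101
Mask: 11111111.11100000.00000000.00000000
AND operation:
Net:  10000001.10100000.00000000.00000000
Network: 129.160.0.0/11


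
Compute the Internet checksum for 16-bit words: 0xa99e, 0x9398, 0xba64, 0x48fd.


Sum all words (with carry folding):
+ 0xa99e = 0xa99e
+ 0x9398 = 0x3d37
+ 0xba64 = 0xf79b
+ 0x48fd = 0x4099
One's complement: ~0x4099
Checksum = 0xbf66


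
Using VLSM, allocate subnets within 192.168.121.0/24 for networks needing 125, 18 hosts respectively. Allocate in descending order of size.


125 hosts -> /25 (126 usable): 192.168.121.0/25
18 hosts -> /27 (30 usable): 192.168.121.128/27
Allocation: 192.168.121.0/25 (125 hosts, 126 usable); 192.168.121.128/27 (18 hosts, 30 usable)


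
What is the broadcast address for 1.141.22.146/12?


Network: 1.128.0.0/12
Host bits = 20
Set all host bits to 1:
Broadcast: 1.143.255.255


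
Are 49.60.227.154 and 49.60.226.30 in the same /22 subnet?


Mask: 255.255.252.0
49.60.227.154 AND mask = 49.60.224.0
49.60.226.30 AND mask = 49.60.224.0
Yes, same subnet (49.60.224.0)


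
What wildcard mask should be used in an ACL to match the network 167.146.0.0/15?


Subnet mask: 255.254.0.0
Wildcard = 255.255.255.255 - subnet mask
255 - 255 = 0
255 - 254 = 1
255 - 0 = 255
255 - 0 = 255
Wildcard: 0.1.255.255


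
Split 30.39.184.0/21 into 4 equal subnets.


New prefix = 21 + 2 = 23
Each subnet has 512 addresses
  30.39.184.0/23
  30.39.186.0/23
  30.39.188.0/23
  30.39.190.0/23
Subnets: 30.39.184.0/23, 30.39.186.0/23, 30.39.188.0/23, 30.39.190.0/23


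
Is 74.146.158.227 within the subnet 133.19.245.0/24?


Subnet network: 133.19.245.0
Test IP AND mask: 74.146.158.0
No, 74.146.158.227 is not in 133.19.245.0/24


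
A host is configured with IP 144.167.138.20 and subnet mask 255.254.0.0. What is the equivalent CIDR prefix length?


Binary: 11111111.11111110.00000000.00000000
Count leading 1s
Prefix: /15


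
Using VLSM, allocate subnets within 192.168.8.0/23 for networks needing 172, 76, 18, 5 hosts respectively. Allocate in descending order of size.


172 hosts -> /24 (254 usable): 192.168.8.0/24
76 hosts -> /25 (126 usable): 192.168.9.0/25
18 hosts -> /27 (30 usable): 192.168.9.128/27
5 hosts -> /29 (6 usable): 192.168.9.160/29
Allocation: 192.168.8.0/24 (172 hosts, 254 usable); 192.168.9.0/25 (76 hosts, 126 usable); 192.168.9.128/27 (18 hosts, 30 usable); 192.168.9.160/29 (5 hosts, 6 usable)


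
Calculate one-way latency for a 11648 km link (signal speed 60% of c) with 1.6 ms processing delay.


Speed = 0.6 * 3e5 km/s = 180000 km/s
Propagation delay = 11648 / 180000 = 0.0647 s = 64.7111 ms
Processing delay = 1.6 ms
Total one-way latency = 66.3111 ms


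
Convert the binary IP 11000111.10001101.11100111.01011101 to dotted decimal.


11000111 = 199
10001101 = 141
11100111 = 231
01011101 = 93
IP: 199.141.231.93


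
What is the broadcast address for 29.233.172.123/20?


Network: 29.233.160.0/20
Host bits = 12
Set all host bits to 1:
Broadcast: 29.233.175.255


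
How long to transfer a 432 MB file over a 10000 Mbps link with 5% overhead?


Effective throughput = 10000 * (1 - 5/100) = 9500 Mbps
File size in Mb = 432 * 8 = 3456 Mb
Time = 3456 / 9500
Time = 0.3638 seconds


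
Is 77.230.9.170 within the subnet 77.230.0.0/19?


Subnet network: 77.230.0.0
Test IP AND mask: 77.230.0.0
Yes, 77.230.9.170 is in 77.230.0.0/19


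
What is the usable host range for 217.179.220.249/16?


Network: 217.179.0.0
Broadcast: 217.179.255.255
First usable = network + 1
Last usable = broadcast - 1
Range: 217.179.0.1 to 217.179.255.254


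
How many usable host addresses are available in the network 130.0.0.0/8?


Host bits = 32 - 8 = 24
Total addresses = 2^24 = 16777216
Usable = total - 2 (network and broadcast)
Usable hosts: 16777214


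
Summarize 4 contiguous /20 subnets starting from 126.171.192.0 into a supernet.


Original prefix: /20
Number of subnets: 4 = 2^2
New prefix = 20 - 2 = 18
Supernet: 126.171.192.0/18


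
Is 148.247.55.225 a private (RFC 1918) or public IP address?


RFC 1918 private ranges:
  10.0.0.0/8 (10.0.0.0 - 10.255.255.255)
  172.16.0.0/12 (172.16.0.0 - 172.31.255.255)
  192.168.0.0/16 (192.168.0.0 - 192.168.255.255)
Public (not in any RFC 1918 range)


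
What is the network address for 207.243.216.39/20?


IP:   11001111.11110011.11011000.00100111
Mask: 11111111.11111111.11110000.00000000
AND operation:
Net:  11001111.11110011.11010000.00000000
Network: 207.243.208.0/20


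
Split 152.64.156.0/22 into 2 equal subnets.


New prefix = 22 + 1 = 23
Each subnet has 512 addresses
  152.64.156.0/23
  152.64.158.0/23
Subnets: 152.64.156.0/23, 152.64.158.0/23


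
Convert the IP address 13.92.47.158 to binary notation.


13 = 00001101
92 = 01011100
47 = 00101111
158 = 10011110
Binary: 00001101.01011100.00101111.10011110


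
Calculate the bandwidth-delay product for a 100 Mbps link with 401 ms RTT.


BDP = bandwidth * RTT
= 100 Mbps * 401 ms
= 100 * 1e6 * 401 / 1000 bits
= 40100000 bits
= 5012500 bytes
= 4895.0195 KB
BDP = 40100000 bits (5012500 bytes)


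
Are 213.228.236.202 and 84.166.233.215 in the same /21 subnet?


Mask: 255.255.248.0
213.228.236.202 AND mask = 213.228.232.0
84.166.233.215 AND mask = 84.166.232.0
No, different subnets (213.228.232.0 vs 84.166.232.0)


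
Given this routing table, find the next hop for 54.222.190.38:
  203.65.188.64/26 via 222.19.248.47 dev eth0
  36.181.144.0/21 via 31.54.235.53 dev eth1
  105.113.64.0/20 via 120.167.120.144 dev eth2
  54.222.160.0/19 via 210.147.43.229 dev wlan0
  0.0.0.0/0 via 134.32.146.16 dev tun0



Longest prefix match for 54.222.190.38:
  /26 203.65.188.64: no
  /21 36.181.144.0: no
  /20 105.113.64.0: no
  /19 54.222.160.0: MATCH
  /0 0.0.0.0: MATCH
Selected: next-hop 210.147.43.229 via wlan0 (matched /19)


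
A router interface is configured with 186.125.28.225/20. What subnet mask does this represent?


/20 means 20 network bits, 12 host bits
Binary: 11111111111111111111000000000000
Mask: 255.255.240.0


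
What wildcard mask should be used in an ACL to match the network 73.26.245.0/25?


Subnet mask: 255.255.255.128
Wildcard = 255.255.255.255 - subnet mask
255 - 255 = 0
255 - 255 = 0
255 - 255 = 0
255 - 128 = 127
Wildcard: 0.0.0.127


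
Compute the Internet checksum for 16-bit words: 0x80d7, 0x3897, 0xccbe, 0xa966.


Sum all words (with carry folding):
+ 0x80d7 = 0x80d7
+ 0x3897 = 0xb96e
+ 0xccbe = 0x862d
+ 0xa966 = 0x2f94
One's complement: ~0x2f94
Checksum = 0xd06b


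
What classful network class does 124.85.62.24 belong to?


First octet: 124
Binary: 01111100
0xxxxxxx -> Class A (1-126)
Class A, default mask 255.0.0.0 (/8)


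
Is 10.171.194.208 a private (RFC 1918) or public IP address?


RFC 1918 private ranges:
  10.0.0.0/8 (10.0.0.0 - 10.255.255.255)
  172.16.0.0/12 (172.16.0.0 - 172.31.255.255)
  192.168.0.0/16 (192.168.0.0 - 192.168.255.255)
Private (in 10.0.0.0/8)


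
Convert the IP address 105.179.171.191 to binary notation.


105 = 01101001
179 = 10110011
171 = 10101011
191 = 10111111
Binary: 01101001.10110011.10101011.10111111


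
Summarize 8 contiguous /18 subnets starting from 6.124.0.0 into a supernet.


Original prefix: /18
Number of subnets: 8 = 2^3
New prefix = 18 - 3 = 15
Supernet: 6.124.0.0/15


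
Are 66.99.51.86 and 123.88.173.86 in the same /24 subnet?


Mask: 255.255.255.0
66.99.51.86 AND mask = 66.99.51.0
123.88.173.86 AND mask = 123.88.173.0
No, different subnets (66.99.51.0 vs 123.88.173.0)


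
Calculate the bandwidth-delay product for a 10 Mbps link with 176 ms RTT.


BDP = bandwidth * RTT
= 10 Mbps * 176 ms
= 10 * 1e6 * 176 / 1000 bits
= 1760000 bits
= 220000 bytes
= 214.8438 KB
BDP = 1760000 bits (220000 bytes)


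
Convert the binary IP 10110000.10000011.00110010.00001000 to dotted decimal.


10110000 = 176
10000011 = 131
00110010 = 50
00001000 = 8
IP: 176.131.50.8


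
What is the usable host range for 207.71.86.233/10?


Network: 207.64.0.0
Broadcast: 207.127.255.255
First usable = network + 1
Last usable = broadcast - 1
Range: 207.64.0.1 to 207.127.255.254


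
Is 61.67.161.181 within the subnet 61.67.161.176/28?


Subnet network: 61.67.161.176
Test IP AND mask: 61.67.161.176
Yes, 61.67.161.181 is in 61.67.161.176/28


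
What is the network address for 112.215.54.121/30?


IP:   01110000.11010111.00110110.01111001
Mask: 11111111.11111111.11111111.11111100
AND operation:
Net:  01110000.11010111.00110110.01111000
Network: 112.215.54.120/30


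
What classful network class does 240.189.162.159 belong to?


First octet: 240
Binary: 11110000
1111xxxx -> Class E (240-255)
Class E (reserved), default mask N/A


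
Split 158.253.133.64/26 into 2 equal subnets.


New prefix = 26 + 1 = 27
Each subnet has 32 addresses
  158.253.133.64/27
  158.253.133.96/27
Subnets: 158.253.133.64/27, 158.253.133.96/27


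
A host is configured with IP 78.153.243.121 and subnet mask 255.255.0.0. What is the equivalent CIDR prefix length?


Binary: 11111111.11111111.00000000.00000000
Count leading 1s
Prefix: /16


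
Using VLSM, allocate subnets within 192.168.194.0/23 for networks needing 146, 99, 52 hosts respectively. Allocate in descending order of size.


146 hosts -> /24 (254 usable): 192.168.194.0/24
99 hosts -> /25 (126 usable): 192.168.195.0/25
52 hosts -> /26 (62 usable): 192.168.195.128/26
Allocation: 192.168.194.0/24 (146 hosts, 254 usable); 192.168.195.0/25 (99 hosts, 126 usable); 192.168.195.128/26 (52 hosts, 62 usable)


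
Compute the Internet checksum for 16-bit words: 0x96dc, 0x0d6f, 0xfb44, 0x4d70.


Sum all words (with carry folding):
+ 0x96dc = 0x96dc
+ 0x0d6f = 0xa44b
+ 0xfb44 = 0x9f90
+ 0x4d70 = 0xed00
One's complement: ~0xed00
Checksum = 0x12ff


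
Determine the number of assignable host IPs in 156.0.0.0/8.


Host bits = 32 - 8 = 24
Total addresses = 2^24 = 16777216
Usable = total - 2 (network and broadcast)
Usable hosts: 16777214


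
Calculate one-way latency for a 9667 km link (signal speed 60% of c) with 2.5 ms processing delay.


Speed = 0.6 * 3e5 km/s = 180000 km/s
Propagation delay = 9667 / 180000 = 0.0537 s = 53.7056 ms
Processing delay = 2.5 ms
Total one-way latency = 56.2056 ms


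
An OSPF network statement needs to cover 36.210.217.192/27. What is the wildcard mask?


Subnet mask: 255.255.255.224
Wildcard = 255.255.255.255 - subnet mask
255 - 255 = 0
255 - 255 = 0
255 - 255 = 0
255 - 224 = 31
Wildcard: 0.0.0.31


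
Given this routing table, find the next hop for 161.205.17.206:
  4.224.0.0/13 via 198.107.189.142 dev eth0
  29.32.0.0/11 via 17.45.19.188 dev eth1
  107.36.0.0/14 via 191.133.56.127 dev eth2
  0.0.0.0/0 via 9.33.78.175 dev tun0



Longest prefix match for 161.205.17.206:
  /13 4.224.0.0: no
  /11 29.32.0.0: no
  /14 107.36.0.0: no
  /0 0.0.0.0: MATCH
Selected: next-hop 9.33.78.175 via tun0 (matched /0)


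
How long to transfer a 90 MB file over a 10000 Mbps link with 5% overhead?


Effective throughput = 10000 * (1 - 5/100) = 9500 Mbps
File size in Mb = 90 * 8 = 720 Mb
Time = 720 / 9500
Time = 0.0758 seconds


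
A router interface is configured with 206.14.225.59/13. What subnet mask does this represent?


/13 means 13 network bits, 19 host bits
Binary: 11111111111110000000000000000000
Mask: 255.248.0.0


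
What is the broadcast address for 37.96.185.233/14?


Network: 37.96.0.0/14
Host bits = 18
Set all host bits to 1:
Broadcast: 37.99.255.255


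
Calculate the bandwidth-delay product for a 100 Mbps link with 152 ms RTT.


BDP = bandwidth * RTT
= 100 Mbps * 152 ms
= 100 * 1e6 * 152 / 1000 bits
= 15200000 bits
= 1900000 bytes
= 1855.4688 KB
BDP = 15200000 bits (1900000 bytes)


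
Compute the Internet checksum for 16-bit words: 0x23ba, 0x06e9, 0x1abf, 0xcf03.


Sum all words (with carry folding):
+ 0x23ba = 0x23ba
+ 0x06e9 = 0x2aa3
+ 0x1abf = 0x4562
+ 0xcf03 = 0x1466
One's complement: ~0x1466
Checksum = 0xeb99


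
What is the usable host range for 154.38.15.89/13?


Network: 154.32.0.0
Broadcast: 154.39.255.255
First usable = network + 1
Last usable = broadcast - 1
Range: 154.32.0.1 to 154.39.255.254


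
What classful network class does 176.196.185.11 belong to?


First octet: 176
Binary: 10110000
10xxxxxx -> Class B (128-191)
Class B, default mask 255.255.0.0 (/16)


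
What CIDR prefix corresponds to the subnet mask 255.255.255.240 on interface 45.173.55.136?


Binary: 11111111.11111111.11111111.11110000
Count leading 1s
Prefix: /28


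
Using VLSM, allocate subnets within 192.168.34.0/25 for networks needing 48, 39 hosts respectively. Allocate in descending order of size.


48 hosts -> /26 (62 usable): 192.168.34.0/26
39 hosts -> /26 (62 usable): 192.168.34.64/26
Allocation: 192.168.34.0/26 (48 hosts, 62 usable); 192.168.34.64/26 (39 hosts, 62 usable)


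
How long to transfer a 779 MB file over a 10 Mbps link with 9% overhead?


Effective throughput = 10 * (1 - 9/100) = 9.1 Mbps
File size in Mb = 779 * 8 = 6232 Mb
Time = 6232 / 9.1
Time = 684.8352 seconds


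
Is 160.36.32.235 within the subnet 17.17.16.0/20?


Subnet network: 17.17.16.0
Test IP AND mask: 160.36.32.0
No, 160.36.32.235 is not in 17.17.16.0/20


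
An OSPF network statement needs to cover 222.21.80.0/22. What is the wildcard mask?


Subnet mask: 255.255.252.0
Wildcard = 255.255.255.255 - subnet mask
255 - 255 = 0
255 - 255 = 0
255 - 252 = 3
255 - 0 = 255
Wildcard: 0.0.3.255


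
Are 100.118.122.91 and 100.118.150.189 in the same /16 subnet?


Mask: 255.255.0.0
100.118.122.91 AND mask = 100.118.0.0
100.118.150.189 AND mask = 100.118.0.0
Yes, same subnet (100.118.0.0)


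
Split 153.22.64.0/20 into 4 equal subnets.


New prefix = 20 + 2 = 22
Each subnet has 1024 addresses
  153.22.64.0/22
  153.22.68.0/22
  153.22.72.0/22
  153.22.76.0/22
Subnets: 153.22.64.0/22, 153.22.68.0/22, 153.22.72.0/22, 153.22.76.0/22


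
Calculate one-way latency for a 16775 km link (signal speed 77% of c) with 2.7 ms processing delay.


Speed = 0.77 * 3e5 km/s = 231000 km/s
Propagation delay = 16775 / 231000 = 0.0726 s = 72.619 ms
Processing delay = 2.7 ms
Total one-way latency = 75.319 ms


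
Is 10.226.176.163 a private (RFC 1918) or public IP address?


RFC 1918 private ranges:
  10.0.0.0/8 (10.0.0.0 - 10.255.255.255)
  172.16.0.0/12 (172.16.0.0 - 172.31.255.255)
  192.168.0.0/16 (192.168.0.0 - 192.168.255.255)
Private (in 10.0.0.0/8)


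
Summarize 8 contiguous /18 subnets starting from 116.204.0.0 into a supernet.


Original prefix: /18
Number of subnets: 8 = 2^3
New prefix = 18 - 3 = 15
Supernet: 116.204.0.0/15


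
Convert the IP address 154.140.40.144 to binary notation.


154 = 10011010
140 = 10001100
40 = 00101000
144 = 10010000
Binary: 10011010.10001100.00101000.10010000


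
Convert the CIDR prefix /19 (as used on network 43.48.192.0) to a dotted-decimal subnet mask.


/19 means 19 network bits, 13 host bits
Binary: 11111111111111111110000000000000
Mask: 255.255.224.0


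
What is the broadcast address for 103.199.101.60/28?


Network: 103.199.101.48/28
Host bits = 4
Set all host bits to 1:
Broadcast: 103.199.101.63


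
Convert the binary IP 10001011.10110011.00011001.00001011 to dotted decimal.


10001011 = 139
10110011 = 179
00011001 = 25
00001011 = 11
IP: 139.179.25.11


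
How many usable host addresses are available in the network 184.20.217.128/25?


Host bits = 32 - 25 = 7
Total addresses = 2^7 = 128
Usable = total - 2 (network and broadcast)
Usable hosts: 126


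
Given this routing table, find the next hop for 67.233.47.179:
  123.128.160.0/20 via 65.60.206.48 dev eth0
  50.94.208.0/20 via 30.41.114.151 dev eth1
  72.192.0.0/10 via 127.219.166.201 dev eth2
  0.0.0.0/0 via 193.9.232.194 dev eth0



Longest prefix match for 67.233.47.179:
  /20 123.128.160.0: no
  /20 50.94.208.0: no
  /10 72.192.0.0: no
  /0 0.0.0.0: MATCH
Selected: next-hop 193.9.232.194 via eth0 (matched /0)


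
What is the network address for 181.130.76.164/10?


IP:   10110101.10000010.01001100.10100100
Mask: 11111111.11000000.00000000.00000000
AND operation:
Net:  10110101.10000000.00000000.00000000
Network: 181.128.0.0/10


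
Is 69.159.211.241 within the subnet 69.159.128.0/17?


Subnet network: 69.159.128.0
Test IP AND mask: 69.159.128.0
Yes, 69.159.211.241 is in 69.159.128.0/17


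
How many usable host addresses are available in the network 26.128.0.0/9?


Host bits = 32 - 9 = 23
Total addresses = 2^23 = 8388608
Usable = total - 2 (network and broadcast)
Usable hosts: 8388606


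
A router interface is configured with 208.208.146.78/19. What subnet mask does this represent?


/19 means 19 network bits, 13 host bits
Binary: 11111111111111111110000000000000
Mask: 255.255.224.0


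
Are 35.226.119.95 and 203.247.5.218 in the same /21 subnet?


Mask: 255.255.248.0
35.226.119.95 AND mask = 35.226.112.0
203.247.5.218 AND mask = 203.247.0.0
No, different subnets (35.226.112.0 vs 203.247.0.0)


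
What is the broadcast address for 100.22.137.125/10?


Network: 100.0.0.0/10
Host bits = 22
Set all host bits to 1:
Broadcast: 100.63.255.255


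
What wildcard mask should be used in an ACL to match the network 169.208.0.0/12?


Subnet mask: 255.240.0.0
Wildcard = 255.255.255.255 - subnet mask
255 - 255 = 0
255 - 240 = 15
255 - 0 = 255
255 - 0 = 255
Wildcard: 0.15.255.255


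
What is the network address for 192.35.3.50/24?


IP:   11000000.00100011.00000011.00110010
Mask: 11111111.11111111.11111111.00000000
AND operation:
Net:  11000000.00100011.00000011.00000000
Network: 192.35.3.0/24


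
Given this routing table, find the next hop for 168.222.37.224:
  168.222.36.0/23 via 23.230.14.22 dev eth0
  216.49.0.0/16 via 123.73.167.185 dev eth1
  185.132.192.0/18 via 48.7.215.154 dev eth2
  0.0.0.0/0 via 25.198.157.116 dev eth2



Longest prefix match for 168.222.37.224:
  /23 168.222.36.0: MATCH
  /16 216.49.0.0: no
  /18 185.132.192.0: no
  /0 0.0.0.0: MATCH
Selected: next-hop 23.230.14.22 via eth0 (matched /23)


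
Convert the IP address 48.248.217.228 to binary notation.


48 = 00110000
248 = 11111000
217 = 11011001
228 = 11100100
Binary: 00110000.11111000.11011001.11100100


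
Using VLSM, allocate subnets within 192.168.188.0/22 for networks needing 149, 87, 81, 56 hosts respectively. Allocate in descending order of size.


149 hosts -> /24 (254 usable): 192.168.188.0/24
87 hosts -> /25 (126 usable): 192.168.189.0/25
81 hosts -> /25 (126 usable): 192.168.189.128/25
56 hosts -> /26 (62 usable): 192.168.190.0/26
Allocation: 192.168.188.0/24 (149 hosts, 254 usable); 192.168.189.0/25 (87 hosts, 126 usable); 192.168.189.128/25 (81 hosts, 126 usable); 192.168.190.0/26 (56 hosts, 62 usable)


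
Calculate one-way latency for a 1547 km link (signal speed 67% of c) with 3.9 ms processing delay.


Speed = 0.67 * 3e5 km/s = 201000 km/s
Propagation delay = 1547 / 201000 = 0.0077 s = 7.6965 ms
Processing delay = 3.9 ms
Total one-way latency = 11.5965 ms


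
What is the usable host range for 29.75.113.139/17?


Network: 29.75.0.0
Broadcast: 29.75.127.255
First usable = network + 1
Last usable = broadcast - 1
Range: 29.75.0.1 to 29.75.127.254


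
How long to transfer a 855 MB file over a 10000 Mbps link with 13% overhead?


Effective throughput = 10000 * (1 - 13/100) = 8700 Mbps
File size in Mb = 855 * 8 = 6840 Mb
Time = 6840 / 8700
Time = 0.7862 seconds


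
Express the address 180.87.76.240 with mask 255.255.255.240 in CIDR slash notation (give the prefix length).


Binary: 11111111.11111111.11111111.11110000
Count leading 1s
Prefix: /28


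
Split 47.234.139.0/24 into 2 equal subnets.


New prefix = 24 + 1 = 25
Each subnet has 128 addresses
  47.234.139.0/25
  47.234.139.128/25
Subnets: 47.234.139.0/25, 47.234.139.128/25


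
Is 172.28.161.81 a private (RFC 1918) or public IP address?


RFC 1918 private ranges:
  10.0.0.0/8 (10.0.0.0 - 10.255.255.255)
  172.16.0.0/12 (172.16.0.0 - 172.31.255.255)
  192.168.0.0/16 (192.168.0.0 - 192.168.255.255)
Private (in 172.16.0.0/12)


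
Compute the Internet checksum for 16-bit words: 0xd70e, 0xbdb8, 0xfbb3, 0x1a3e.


Sum all words (with carry folding):
+ 0xd70e = 0xd70e
+ 0xbdb8 = 0x94c7
+ 0xfbb3 = 0x907b
+ 0x1a3e = 0xaab9
One's complement: ~0xaab9
Checksum = 0x5546


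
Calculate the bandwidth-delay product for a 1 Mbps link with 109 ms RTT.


BDP = bandwidth * RTT
= 1 Mbps * 109 ms
= 1 * 1e6 * 109 / 1000 bits
= 109000 bits
= 13625 bytes
= 13.3057 KB
BDP = 109000 bits (13625 bytes)


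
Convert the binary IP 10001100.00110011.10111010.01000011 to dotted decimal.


10001100 = 140
00110011 = 51
10111010 = 186
01000011 = 67
IP: 140.51.186.67


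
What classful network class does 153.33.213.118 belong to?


First octet: 153
Binary: 10011001
10xxxxxx -> Class B (128-191)
Class B, default mask 255.255.0.0 (/16)


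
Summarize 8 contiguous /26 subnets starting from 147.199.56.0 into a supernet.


Original prefix: /26
Number of subnets: 8 = 2^3
New prefix = 26 - 3 = 23
Supernet: 147.199.56.0/23


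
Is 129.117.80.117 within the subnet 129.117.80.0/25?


Subnet network: 129.117.80.0
Test IP AND mask: 129.117.80.0
Yes, 129.117.80.117 is in 129.117.80.0/25


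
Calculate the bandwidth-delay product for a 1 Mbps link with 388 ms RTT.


BDP = bandwidth * RTT
= 1 Mbps * 388 ms
= 1 * 1e6 * 388 / 1000 bits
= 388000 bits
= 48500 bytes
= 47.3633 KB
BDP = 388000 bits (48500 bytes)
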